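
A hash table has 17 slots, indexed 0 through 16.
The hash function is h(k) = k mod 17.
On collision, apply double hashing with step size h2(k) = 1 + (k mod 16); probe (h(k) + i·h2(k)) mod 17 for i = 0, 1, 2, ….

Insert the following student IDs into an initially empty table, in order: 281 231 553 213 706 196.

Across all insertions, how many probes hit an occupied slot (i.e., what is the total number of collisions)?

281: h=9 → slot 9
231: h=10 → slot 10
553: h=9, h2=10, probe 9,2 → slot 2
213: h=9, h2=6, probe 9,15 → slot 15
706: h=9, h2=3, probe 9,12 → slot 12
196: h=9, h2=5, probe 9,14 → slot 14
Table: [_, _, 553, _, _, _, _, _, _, 281, 231, _, 706, _, 196, 213, _]

4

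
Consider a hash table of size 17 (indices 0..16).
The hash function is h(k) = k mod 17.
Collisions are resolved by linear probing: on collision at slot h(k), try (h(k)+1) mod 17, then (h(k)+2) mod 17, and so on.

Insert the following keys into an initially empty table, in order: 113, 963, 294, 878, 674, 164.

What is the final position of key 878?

113 hashes to 11; slot 11 is free => place at 11.
963 hashes to 11; 11 taken => place at 12.
294 hashes to 5; slot 5 is free => place at 5.
878 hashes to 11; 11,12 taken => place at 13.
674 hashes to 11; 11,12,13 taken => place at 14.
164 hashes to 11; 11,12,13,14 taken => place at 15.
Table: [-, -, -, -, -, 294, -, -, -, -, -, 113, 963, 878, 674, 164, -]

13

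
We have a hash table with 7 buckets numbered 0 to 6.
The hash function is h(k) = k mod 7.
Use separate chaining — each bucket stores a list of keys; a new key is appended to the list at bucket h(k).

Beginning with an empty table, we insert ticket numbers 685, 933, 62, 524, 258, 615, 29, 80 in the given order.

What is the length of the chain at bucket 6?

5

685 -> bucket 6
933 -> bucket 2
62 -> bucket 6 (collision)
524 -> bucket 6 (collision)
258 -> bucket 6 (collision)
615 -> bucket 6 (collision)
29 -> bucket 1
80 -> bucket 3
Final buckets:
0: .
1: 29
2: 933
3: 80
4: .
5: .
6: 685 -> 62 -> 524 -> 258 -> 615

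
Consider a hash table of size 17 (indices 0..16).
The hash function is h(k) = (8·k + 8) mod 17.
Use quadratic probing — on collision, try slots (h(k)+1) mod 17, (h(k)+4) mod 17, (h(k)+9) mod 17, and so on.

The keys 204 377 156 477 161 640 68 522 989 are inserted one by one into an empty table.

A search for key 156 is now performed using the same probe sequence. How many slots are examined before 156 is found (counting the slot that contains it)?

Insert 204: h=8, slot 8 empty → index 8.
Insert 377: h=15, slot 15 empty → index 15.
Insert 156: h=15, slot 15 occupied → index 16.
Insert 477: h=16, slot 16 occupied → index 0.
Insert 161: h=4, slot 4 empty → index 4.
Insert 640: h=11, slot 11 empty → index 11.
Insert 68: h=8, slot 8 occupied → index 9.
Insert 522: h=2, slot 2 empty → index 2.
Insert 989: h=15, slots 15,16,2 occupied → index 7.
Table: [477, -, 522, -, 161, -, -, 989, 204, 68, -, 640, -, -, -, 377, 156]
Lookup 156: h=15, probe 15,16 → found at 16.

2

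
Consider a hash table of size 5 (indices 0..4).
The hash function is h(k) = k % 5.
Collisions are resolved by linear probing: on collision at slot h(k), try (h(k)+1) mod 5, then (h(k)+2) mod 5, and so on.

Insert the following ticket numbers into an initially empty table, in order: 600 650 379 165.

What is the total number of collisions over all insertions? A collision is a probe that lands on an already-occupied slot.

600: h=0 => slot 0
650: h=0, probe 0,1 => slot 1
379: h=4 => slot 4
165: h=0, probe 0,1,2 => slot 2
Table: [600, 650, 165, ., 379]

3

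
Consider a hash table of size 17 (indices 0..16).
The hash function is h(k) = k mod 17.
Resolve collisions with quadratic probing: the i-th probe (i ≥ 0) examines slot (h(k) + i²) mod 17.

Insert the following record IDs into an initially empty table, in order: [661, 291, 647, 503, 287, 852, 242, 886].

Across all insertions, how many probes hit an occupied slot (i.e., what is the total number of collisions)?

4

661: h=15 -> slot 15
291: h=2 -> slot 2
647: h=1 -> slot 1
503: h=10 -> slot 10
287: h=15, probe 15,16 -> slot 16
852: h=2, probe 2,3 -> slot 3
242: h=4 -> slot 4
886: h=2, probe 2,3,6 -> slot 6
Table: [_, 647, 291, 852, 242, _, 886, _, _, _, 503, _, _, _, _, 661, 287]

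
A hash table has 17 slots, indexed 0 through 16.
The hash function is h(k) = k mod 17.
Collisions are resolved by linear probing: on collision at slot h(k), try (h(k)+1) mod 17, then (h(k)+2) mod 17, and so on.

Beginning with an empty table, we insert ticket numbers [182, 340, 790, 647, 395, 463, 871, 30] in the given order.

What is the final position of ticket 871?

Insert 182: h=12, slot 12 empty -> index 12.
Insert 340: h=0, slot 0 empty -> index 0.
Insert 790: h=8, slot 8 empty -> index 8.
Insert 647: h=1, slot 1 empty -> index 1.
Insert 395: h=4, slot 4 empty -> index 4.
Insert 463: h=4, slot 4 occupied -> index 5.
Insert 871: h=4, slots 4,5 occupied -> index 6.
Insert 30: h=13, slot 13 empty -> index 13.
Table: [340, 647, -, -, 395, 463, 871, -, 790, -, -, -, 182, 30, -, -, -]

6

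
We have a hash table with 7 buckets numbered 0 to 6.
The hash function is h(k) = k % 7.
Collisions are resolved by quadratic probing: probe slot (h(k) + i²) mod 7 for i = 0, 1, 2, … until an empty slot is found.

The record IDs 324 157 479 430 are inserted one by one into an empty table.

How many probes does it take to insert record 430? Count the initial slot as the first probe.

Insert 324: h=2, slot 2 empty → index 2.
Insert 157: h=3, slot 3 empty → index 3.
Insert 479: h=3, slot 3 occupied → index 4.
Insert 430: h=3, slots 3,4 occupied → index 0.
Table: [430, ∅, 324, 157, 479, ∅, ∅]

3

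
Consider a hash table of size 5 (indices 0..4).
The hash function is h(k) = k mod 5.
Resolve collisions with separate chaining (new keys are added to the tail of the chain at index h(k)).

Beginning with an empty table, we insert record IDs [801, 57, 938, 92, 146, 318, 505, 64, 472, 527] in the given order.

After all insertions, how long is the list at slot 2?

801 → bucket 1
57 → bucket 2
938 → bucket 3
92 → bucket 2 (collision)
146 → bucket 1 (collision)
318 → bucket 3 (collision)
505 → bucket 0
64 → bucket 4
472 → bucket 2 (collision)
527 → bucket 2 (collision)
Final buckets:
0: 505
1: 801 -> 146
2: 57 -> 92 -> 472 -> 527
3: 938 -> 318
4: 64

4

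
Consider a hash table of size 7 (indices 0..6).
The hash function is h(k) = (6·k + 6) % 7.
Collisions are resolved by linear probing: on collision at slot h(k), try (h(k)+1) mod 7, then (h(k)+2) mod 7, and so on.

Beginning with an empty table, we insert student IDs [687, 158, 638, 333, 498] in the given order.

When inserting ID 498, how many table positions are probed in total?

687: h=5 -> slot 5
158: h=2 -> slot 2
638: h=5, probe 5,6 -> slot 6
333: h=2, probe 2,3 -> slot 3
498: h=5, probe 5,6,0 -> slot 0
Table: [498, ., 158, 333, ., 687, 638]

3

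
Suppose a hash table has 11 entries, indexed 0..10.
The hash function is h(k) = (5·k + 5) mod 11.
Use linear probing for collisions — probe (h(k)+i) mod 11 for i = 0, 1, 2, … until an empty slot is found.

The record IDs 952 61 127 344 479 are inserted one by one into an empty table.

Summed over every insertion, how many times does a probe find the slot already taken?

Insert 952: h=2, slot 2 empty → index 2.
Insert 61: h=2, slot 2 occupied → index 3.
Insert 127: h=2, slots 2,3 occupied → index 4.
Insert 344: h=9, slot 9 empty → index 9.
Insert 479: h=2, slots 2,3,4 occupied → index 5.
Table: [—, —, 952, 61, 127, 479, —, —, —, 344, —]

6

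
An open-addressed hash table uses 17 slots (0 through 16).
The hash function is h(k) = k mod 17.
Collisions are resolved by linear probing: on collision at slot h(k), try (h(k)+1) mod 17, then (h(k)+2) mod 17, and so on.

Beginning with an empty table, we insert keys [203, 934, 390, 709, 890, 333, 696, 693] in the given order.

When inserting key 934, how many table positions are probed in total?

2

Insert 203: h=16, slot 16 empty => index 16.
Insert 934: h=16, slot 16 occupied => index 0.
Insert 390: h=16, slots 16,0 occupied => index 1.
Insert 709: h=12, slot 12 empty => index 12.
Insert 890: h=6, slot 6 empty => index 6.
Insert 333: h=10, slot 10 empty => index 10.
Insert 696: h=16, slots 16,0,1 occupied => index 2.
Insert 693: h=13, slot 13 empty => index 13.
Table: [934, 390, 696, ., ., ., 890, ., ., ., 333, ., 709, 693, ., ., 203]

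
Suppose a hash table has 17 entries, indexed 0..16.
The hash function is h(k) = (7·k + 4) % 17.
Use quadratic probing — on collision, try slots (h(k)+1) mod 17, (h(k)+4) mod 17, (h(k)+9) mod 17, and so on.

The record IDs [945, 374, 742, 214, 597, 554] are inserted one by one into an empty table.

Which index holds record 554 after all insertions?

945 hashes to 6; slot 6 is free -> place at 6.
374 hashes to 4; slot 4 is free -> place at 4.
742 hashes to 13; slot 13 is free -> place at 13.
214 hashes to 6; 6 taken -> place at 7.
597 hashes to 1; slot 1 is free -> place at 1.
554 hashes to 6; 6,7 taken -> place at 10.
Table: [-, 597, -, -, 374, -, 945, 214, -, -, 554, -, -, 742, -, -, -]

10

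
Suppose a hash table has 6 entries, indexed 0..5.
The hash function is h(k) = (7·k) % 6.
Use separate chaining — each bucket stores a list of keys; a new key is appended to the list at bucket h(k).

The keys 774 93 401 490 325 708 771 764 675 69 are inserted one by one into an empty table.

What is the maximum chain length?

Insert 774: h=0, bucket 0 empty -> new chain.
Insert 93: h=3, bucket 3 empty -> new chain.
Insert 401: h=5, bucket 5 empty -> new chain.
Insert 490: h=4, bucket 4 empty -> new chain.
Insert 325: h=1, bucket 1 empty -> new chain.
Insert 708: h=0, bucket 0 nonempty -> append to chain.
Insert 771: h=3, bucket 3 nonempty -> append to chain.
Insert 764: h=2, bucket 2 empty -> new chain.
Insert 675: h=3, bucket 3 nonempty -> append to chain.
Insert 69: h=3, bucket 3 nonempty -> append to chain.
Final buckets:
0: 774 -> 708
1: 325
2: 764
3: 93 -> 771 -> 675 -> 69
4: 490
5: 401

4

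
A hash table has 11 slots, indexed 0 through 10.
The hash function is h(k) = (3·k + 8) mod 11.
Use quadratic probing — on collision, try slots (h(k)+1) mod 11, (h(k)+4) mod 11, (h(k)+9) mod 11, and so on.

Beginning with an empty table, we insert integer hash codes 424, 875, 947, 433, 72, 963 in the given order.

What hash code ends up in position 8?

72

424: h=4 => slot 4
875: h=4, probe 4,5 => slot 5
947: h=0 => slot 0
433: h=9 => slot 9
72: h=4, probe 4,5,8 => slot 8
963: h=4, probe 4,5,8,2 => slot 2
Table: [947, ∅, 963, ∅, 424, 875, ∅, ∅, 72, 433, ∅]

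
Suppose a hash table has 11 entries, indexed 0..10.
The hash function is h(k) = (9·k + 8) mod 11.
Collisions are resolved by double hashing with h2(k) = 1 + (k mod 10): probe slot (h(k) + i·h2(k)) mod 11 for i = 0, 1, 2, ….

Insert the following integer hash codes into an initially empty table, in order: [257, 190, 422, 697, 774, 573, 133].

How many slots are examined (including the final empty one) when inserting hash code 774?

257: h=0 → slot 0
190: h=2 → slot 2
422: h=0, h2=3, probe 0,3 → slot 3
697: h=0, h2=8, probe 0,8 → slot 8
774: h=0, h2=5, probe 0,5 → slot 5
573: h=6 → slot 6
133: h=6, h2=4, probe 6,10 → slot 10
Table: [257, -, 190, 422, -, 774, 573, -, 697, -, 133]

2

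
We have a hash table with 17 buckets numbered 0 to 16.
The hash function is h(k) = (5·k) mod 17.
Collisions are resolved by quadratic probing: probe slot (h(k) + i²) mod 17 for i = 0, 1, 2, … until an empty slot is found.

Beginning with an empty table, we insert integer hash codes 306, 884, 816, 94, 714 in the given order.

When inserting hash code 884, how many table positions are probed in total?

2

306 hashes to 0; slot 0 is free → place at 0.
884 hashes to 0; 0 taken → place at 1.
816 hashes to 0; 0,1 taken → place at 4.
94 hashes to 11; slot 11 is free → place at 11.
714 hashes to 0; 0,1,4 taken → place at 9.
Table: [306, 884, ∅, ∅, 816, ∅, ∅, ∅, ∅, 714, ∅, 94, ∅, ∅, ∅, ∅, ∅]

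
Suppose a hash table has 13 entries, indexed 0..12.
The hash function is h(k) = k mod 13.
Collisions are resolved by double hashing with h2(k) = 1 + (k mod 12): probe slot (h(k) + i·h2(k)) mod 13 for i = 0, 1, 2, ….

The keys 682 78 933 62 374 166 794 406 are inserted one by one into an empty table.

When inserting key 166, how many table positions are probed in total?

682 hashes to 6; slot 6 is free -> place at 6.
78 hashes to 0; slot 0 is free -> place at 0.
933 hashes to 10; slot 10 is free -> place at 10.
62 hashes to 10, h2=3; 10,0 taken -> place at 3.
374 hashes to 10, h2=3; 10,0,3,6 taken -> place at 9.
166 hashes to 10, h2=11; 10 taken -> place at 8.
794 hashes to 1; slot 1 is free -> place at 1.
406 hashes to 3, h2=11; 3,1 taken -> place at 12.
Table: [78, 794, _, 62, _, _, 682, _, 166, 374, 933, _, 406]

2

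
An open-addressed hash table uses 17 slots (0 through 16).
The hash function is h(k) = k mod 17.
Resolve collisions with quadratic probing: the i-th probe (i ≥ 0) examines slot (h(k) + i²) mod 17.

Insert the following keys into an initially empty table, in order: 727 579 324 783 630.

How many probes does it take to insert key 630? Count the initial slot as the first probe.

4

727 hashes to 13; slot 13 is free → place at 13.
579 hashes to 1; slot 1 is free → place at 1.
324 hashes to 1; 1 taken → place at 2.
783 hashes to 1; 1,2 taken → place at 5.
630 hashes to 1; 1,2,5 taken → place at 10.
Table: [∅, 579, 324, ∅, ∅, 783, ∅, ∅, ∅, ∅, 630, ∅, ∅, 727, ∅, ∅, ∅]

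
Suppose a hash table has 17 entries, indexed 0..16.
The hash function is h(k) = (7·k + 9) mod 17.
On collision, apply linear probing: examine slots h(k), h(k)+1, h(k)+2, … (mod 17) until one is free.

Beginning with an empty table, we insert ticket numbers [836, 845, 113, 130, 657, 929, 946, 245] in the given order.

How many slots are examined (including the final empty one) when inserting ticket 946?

836: h=13 => slot 13
845: h=8 => slot 8
113: h=1 => slot 1
130: h=1, probe 1,2 => slot 2
657: h=1, probe 1,2,3 => slot 3
929: h=1, probe 1,2,3,4 => slot 4
946: h=1, probe 1,2,3,4,5 => slot 5
245: h=7 => slot 7
Table: [-, 113, 130, 657, 929, 946, -, 245, 845, -, -, -, -, 836, -, -, -]

5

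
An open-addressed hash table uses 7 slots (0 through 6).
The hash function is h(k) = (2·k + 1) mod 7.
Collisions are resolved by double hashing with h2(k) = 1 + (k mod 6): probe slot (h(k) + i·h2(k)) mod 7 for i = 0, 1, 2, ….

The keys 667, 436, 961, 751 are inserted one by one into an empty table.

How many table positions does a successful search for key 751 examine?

Insert 667: h=5, slot 5 empty → index 5.
Insert 436: h=5, h2=5, slot 5 occupied → index 3.
Insert 961: h=5, h2=2, slot 5 occupied → index 0.
Insert 751: h=5, h2=2, slots 5,0 occupied → index 2.
Table: [961, -, 751, 436, -, 667, -]
Lookup 751: h=5, h2=2, probe 5,0,2 → found at 2.

3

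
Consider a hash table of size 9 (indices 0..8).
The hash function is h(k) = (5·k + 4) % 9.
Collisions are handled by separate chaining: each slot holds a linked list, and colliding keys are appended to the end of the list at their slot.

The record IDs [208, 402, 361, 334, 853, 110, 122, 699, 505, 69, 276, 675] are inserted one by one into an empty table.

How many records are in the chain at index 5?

208 -> bucket 0
402 -> bucket 7
361 -> bucket 0 (collision)
334 -> bucket 0 (collision)
853 -> bucket 3
110 -> bucket 5
122 -> bucket 2
699 -> bucket 7 (collision)
505 -> bucket 0 (collision)
69 -> bucket 7 (collision)
276 -> bucket 7 (collision)
675 -> bucket 4
Final buckets:
0: 208 -> 361 -> 334 -> 505
1: _
2: 122
3: 853
4: 675
5: 110
6: _
7: 402 -> 699 -> 69 -> 276
8: _

1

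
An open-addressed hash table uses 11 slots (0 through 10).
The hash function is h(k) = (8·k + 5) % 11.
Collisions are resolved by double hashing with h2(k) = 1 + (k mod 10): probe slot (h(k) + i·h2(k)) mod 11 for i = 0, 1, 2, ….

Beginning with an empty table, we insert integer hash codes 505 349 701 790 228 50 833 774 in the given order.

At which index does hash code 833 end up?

7

505: h=8 => slot 8
349: h=3 => slot 3
701: h=3, h2=2, probe 3,5 => slot 5
790: h=0 => slot 0
228: h=3, h2=9, probe 3,1 => slot 1
50: h=9 => slot 9
833: h=3, h2=4, probe 3,7 => slot 7
774: h=4 => slot 4
Table: [790, 228, —, 349, 774, 701, —, 833, 505, 50, —]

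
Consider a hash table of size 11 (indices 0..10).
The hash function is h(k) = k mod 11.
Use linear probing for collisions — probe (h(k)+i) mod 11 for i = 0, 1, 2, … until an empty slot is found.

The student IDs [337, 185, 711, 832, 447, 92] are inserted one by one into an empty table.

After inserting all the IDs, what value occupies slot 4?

92

337 hashes to 7; slot 7 is free → place at 7.
185 hashes to 9; slot 9 is free → place at 9.
711 hashes to 7; 7 taken → place at 8.
832 hashes to 7; 7,8,9 taken → place at 10.
447 hashes to 7; 7,8,9,10 taken → place at 0.
92 hashes to 4; slot 4 is free → place at 4.
Table: [447, ∅, ∅, ∅, 92, ∅, ∅, 337, 711, 185, 832]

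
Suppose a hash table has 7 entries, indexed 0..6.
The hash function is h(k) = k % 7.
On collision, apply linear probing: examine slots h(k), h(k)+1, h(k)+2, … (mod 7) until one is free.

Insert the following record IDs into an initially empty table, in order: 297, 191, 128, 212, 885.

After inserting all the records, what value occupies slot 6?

885

297 hashes to 3; slot 3 is free -> place at 3.
191 hashes to 2; slot 2 is free -> place at 2.
128 hashes to 2; 2,3 taken -> place at 4.
212 hashes to 2; 2,3,4 taken -> place at 5.
885 hashes to 3; 3,4,5 taken -> place at 6.
Table: [., ., 191, 297, 128, 212, 885]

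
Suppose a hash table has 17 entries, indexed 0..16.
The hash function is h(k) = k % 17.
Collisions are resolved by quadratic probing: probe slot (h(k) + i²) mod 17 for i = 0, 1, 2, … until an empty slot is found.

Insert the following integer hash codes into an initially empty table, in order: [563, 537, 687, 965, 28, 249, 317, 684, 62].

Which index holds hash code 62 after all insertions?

3

563: h=2 -> slot 2
537: h=10 -> slot 10
687: h=7 -> slot 7
965: h=13 -> slot 13
28: h=11 -> slot 11
249: h=11, probe 11,12 -> slot 12
317: h=11, probe 11,12,15 -> slot 15
684: h=4 -> slot 4
62: h=11, probe 11,12,15,3 -> slot 3
Table: [—, —, 563, 62, 684, —, —, 687, —, —, 537, 28, 249, 965, —, 317, —]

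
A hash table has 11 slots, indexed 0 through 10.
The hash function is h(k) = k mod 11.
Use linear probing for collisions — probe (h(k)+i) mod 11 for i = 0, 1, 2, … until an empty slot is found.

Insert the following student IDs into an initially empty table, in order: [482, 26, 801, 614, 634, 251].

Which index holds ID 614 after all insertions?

0

Insert 482: h=9, slot 9 empty → index 9.
Insert 26: h=4, slot 4 empty → index 4.
Insert 801: h=9, slot 9 occupied → index 10.
Insert 614: h=9, slots 9,10 occupied → index 0.
Insert 634: h=7, slot 7 empty → index 7.
Insert 251: h=9, slots 9,10,0 occupied → index 1.
Table: [614, 251, ., ., 26, ., ., 634, ., 482, 801]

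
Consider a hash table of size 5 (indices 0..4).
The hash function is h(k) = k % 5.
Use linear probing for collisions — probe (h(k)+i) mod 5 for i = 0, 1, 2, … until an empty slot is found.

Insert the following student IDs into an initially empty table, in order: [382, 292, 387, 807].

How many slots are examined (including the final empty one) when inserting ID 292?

2

Insert 382: h=2, slot 2 empty => index 2.
Insert 292: h=2, slot 2 occupied => index 3.
Insert 387: h=2, slots 2,3 occupied => index 4.
Insert 807: h=2, slots 2,3,4 occupied => index 0.
Table: [807, -, 382, 292, 387]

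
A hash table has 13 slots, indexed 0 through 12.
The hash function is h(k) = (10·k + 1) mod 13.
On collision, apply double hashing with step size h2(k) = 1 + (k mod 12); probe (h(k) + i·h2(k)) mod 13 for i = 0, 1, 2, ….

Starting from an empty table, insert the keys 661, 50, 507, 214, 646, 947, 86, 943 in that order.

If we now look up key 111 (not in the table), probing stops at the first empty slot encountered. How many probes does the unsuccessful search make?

4

661: h=7 => slot 7
50: h=7, h2=3, probe 7,10 => slot 10
507: h=1 => slot 1
214: h=9 => slot 9
646: h=0 => slot 0
947: h=7, h2=12, probe 7,6 => slot 6
86: h=3 => slot 3
943: h=6, h2=8, probe 6,1,9,4 => slot 4
Table: [646, 507, _, 86, 943, _, 947, 661, _, 214, 50, _, _]
Lookup 111: h=6, h2=4, probe 6,10,1,5 → slot 5 empty, not found.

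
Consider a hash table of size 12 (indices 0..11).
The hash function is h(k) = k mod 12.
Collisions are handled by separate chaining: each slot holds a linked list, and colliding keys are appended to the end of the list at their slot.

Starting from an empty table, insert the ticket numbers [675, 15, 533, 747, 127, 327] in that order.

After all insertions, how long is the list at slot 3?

4

675 -> bucket 3
15 -> bucket 3 (collision)
533 -> bucket 5
747 -> bucket 3 (collision)
127 -> bucket 7
327 -> bucket 3 (collision)
Final buckets:
0: ∅
1: ∅
2: ∅
3: 675 -> 15 -> 747 -> 327
4: ∅
5: 533
6: ∅
7: 127
8: ∅
9: ∅
10: ∅
11: ∅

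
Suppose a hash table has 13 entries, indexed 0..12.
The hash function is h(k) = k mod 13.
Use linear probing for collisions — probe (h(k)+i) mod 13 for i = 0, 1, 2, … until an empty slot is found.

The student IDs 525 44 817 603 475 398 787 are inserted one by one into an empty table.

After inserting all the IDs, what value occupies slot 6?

525: h=5 → slot 5
44: h=5, probe 5,6 → slot 6
817: h=11 → slot 11
603: h=5, probe 5,6,7 → slot 7
475: h=7, probe 7,8 → slot 8
398: h=8, probe 8,9 → slot 9
787: h=7, probe 7,8,9,10 → slot 10
Table: [∅, ∅, ∅, ∅, ∅, 525, 44, 603, 475, 398, 787, 817, ∅]

44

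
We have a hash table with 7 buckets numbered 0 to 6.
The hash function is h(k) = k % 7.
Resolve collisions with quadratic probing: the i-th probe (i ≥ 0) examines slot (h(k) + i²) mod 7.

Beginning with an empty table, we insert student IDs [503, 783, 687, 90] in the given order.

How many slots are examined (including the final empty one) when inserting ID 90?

Insert 503: h=6, slot 6 empty → index 6.
Insert 783: h=6, slot 6 occupied → index 0.
Insert 687: h=1, slot 1 empty → index 1.
Insert 90: h=6, slots 6,0 occupied → index 3.
Table: [783, 687, ., 90, ., ., 503]

3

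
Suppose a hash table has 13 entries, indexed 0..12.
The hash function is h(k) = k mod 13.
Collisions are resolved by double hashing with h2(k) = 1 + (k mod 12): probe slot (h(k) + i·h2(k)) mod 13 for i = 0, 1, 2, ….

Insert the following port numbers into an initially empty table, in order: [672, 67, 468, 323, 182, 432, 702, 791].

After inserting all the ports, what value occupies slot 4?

Insert 672: h=9, slot 9 empty -> index 9.
Insert 67: h=2, slot 2 empty -> index 2.
Insert 468: h=0, slot 0 empty -> index 0.
Insert 323: h=11, slot 11 empty -> index 11.
Insert 182: h=0, h2=3, slot 0 occupied -> index 3.
Insert 432: h=3, h2=1, slot 3 occupied -> index 4.
Insert 702: h=0, h2=7, slot 0 occupied -> index 7.
Insert 791: h=11, h2=12, slot 11 occupied -> index 10.
Table: [468, —, 67, 182, 432, —, —, 702, —, 672, 791, 323, —]

432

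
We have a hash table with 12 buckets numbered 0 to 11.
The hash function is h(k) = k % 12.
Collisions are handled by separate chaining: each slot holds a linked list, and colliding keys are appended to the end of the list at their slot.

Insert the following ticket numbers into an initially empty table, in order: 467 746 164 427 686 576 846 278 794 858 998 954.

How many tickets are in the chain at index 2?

Insert 467: h=11, bucket 11 empty → new chain.
Insert 746: h=2, bucket 2 empty → new chain.
Insert 164: h=8, bucket 8 empty → new chain.
Insert 427: h=7, bucket 7 empty → new chain.
Insert 686: h=2, bucket 2 nonempty → append to chain.
Insert 576: h=0, bucket 0 empty → new chain.
Insert 846: h=6, bucket 6 empty → new chain.
Insert 278: h=2, bucket 2 nonempty → append to chain.
Insert 794: h=2, bucket 2 nonempty → append to chain.
Insert 858: h=6, bucket 6 nonempty → append to chain.
Insert 998: h=2, bucket 2 nonempty → append to chain.
Insert 954: h=6, bucket 6 nonempty → append to chain.
Final buckets:
0: 576
1: _
2: 746 -> 686 -> 278 -> 794 -> 998
3: _
4: _
5: _
6: 846 -> 858 -> 954
7: 427
8: 164
9: _
10: _
11: 467

5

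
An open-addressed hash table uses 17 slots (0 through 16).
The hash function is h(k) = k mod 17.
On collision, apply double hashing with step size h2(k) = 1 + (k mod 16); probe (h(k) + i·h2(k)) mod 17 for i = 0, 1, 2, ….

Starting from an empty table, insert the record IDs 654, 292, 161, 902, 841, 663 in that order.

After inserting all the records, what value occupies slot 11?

841

654 hashes to 8; slot 8 is free → place at 8.
292 hashes to 3; slot 3 is free → place at 3.
161 hashes to 8, h2=2; 8 taken → place at 10.
902 hashes to 1; slot 1 is free → place at 1.
841 hashes to 8, h2=10; 8,1 taken → place at 11.
663 hashes to 0; slot 0 is free → place at 0.
Table: [663, 902, —, 292, —, —, —, —, 654, —, 161, 841, —, —, —, —, —]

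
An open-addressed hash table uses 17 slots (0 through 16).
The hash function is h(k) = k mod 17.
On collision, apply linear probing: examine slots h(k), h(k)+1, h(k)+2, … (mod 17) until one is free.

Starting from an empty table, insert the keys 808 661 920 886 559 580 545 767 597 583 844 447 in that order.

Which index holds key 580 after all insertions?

4

808: h=9 -> slot 9
661: h=15 -> slot 15
920: h=2 -> slot 2
886: h=2, probe 2,3 -> slot 3
559: h=15, probe 15,16 -> slot 16
580: h=2, probe 2,3,4 -> slot 4
545: h=1 -> slot 1
767: h=2, probe 2,3,4,5 -> slot 5
597: h=2, probe 2,3,4,5,6 -> slot 6
583: h=5, probe 5,6,7 -> slot 7
844: h=11 -> slot 11
447: h=5, probe 5,6,7,8 -> slot 8
Table: [∅, 545, 920, 886, 580, 767, 597, 583, 447, 808, ∅, 844, ∅, ∅, ∅, 661, 559]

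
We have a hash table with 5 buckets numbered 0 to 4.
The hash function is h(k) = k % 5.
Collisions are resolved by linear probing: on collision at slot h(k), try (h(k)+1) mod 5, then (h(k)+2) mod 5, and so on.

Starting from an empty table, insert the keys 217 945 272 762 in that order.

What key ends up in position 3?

272

217 hashes to 2; slot 2 is free -> place at 2.
945 hashes to 0; slot 0 is free -> place at 0.
272 hashes to 2; 2 taken -> place at 3.
762 hashes to 2; 2,3 taken -> place at 4.
Table: [945, ., 217, 272, 762]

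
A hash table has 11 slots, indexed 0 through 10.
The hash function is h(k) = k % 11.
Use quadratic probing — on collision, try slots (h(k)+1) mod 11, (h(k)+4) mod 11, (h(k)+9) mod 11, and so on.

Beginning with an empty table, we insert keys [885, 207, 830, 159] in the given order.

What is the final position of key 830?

Insert 885: h=5, slot 5 empty => index 5.
Insert 207: h=9, slot 9 empty => index 9.
Insert 830: h=5, slot 5 occupied => index 6.
Insert 159: h=5, slots 5,6,9 occupied => index 3.
Table: [_, _, _, 159, _, 885, 830, _, _, 207, _]

6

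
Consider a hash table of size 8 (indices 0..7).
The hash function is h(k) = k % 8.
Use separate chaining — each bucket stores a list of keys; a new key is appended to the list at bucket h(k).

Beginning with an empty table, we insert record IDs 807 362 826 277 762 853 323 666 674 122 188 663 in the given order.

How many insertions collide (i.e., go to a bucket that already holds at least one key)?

7

807 → bucket 7
362 → bucket 2
826 → bucket 2 (collision)
277 → bucket 5
762 → bucket 2 (collision)
853 → bucket 5 (collision)
323 → bucket 3
666 → bucket 2 (collision)
674 → bucket 2 (collision)
122 → bucket 2 (collision)
188 → bucket 4
663 → bucket 7 (collision)
Final buckets:
0: ∅
1: ∅
2: 362 -> 826 -> 762 -> 666 -> 674 -> 122
3: 323
4: 188
5: 277 -> 853
6: ∅
7: 807 -> 663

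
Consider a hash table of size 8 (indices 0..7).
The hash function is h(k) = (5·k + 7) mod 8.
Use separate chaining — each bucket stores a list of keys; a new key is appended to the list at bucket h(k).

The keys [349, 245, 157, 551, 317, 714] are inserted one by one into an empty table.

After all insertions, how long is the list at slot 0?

4

349 → bucket 0
245 → bucket 0 (collision)
157 → bucket 0 (collision)
551 → bucket 2
317 → bucket 0 (collision)
714 → bucket 1
Final buckets:
0: 349 -> 245 -> 157 -> 317
1: 714
2: 551
3: ∅
4: ∅
5: ∅
6: ∅
7: ∅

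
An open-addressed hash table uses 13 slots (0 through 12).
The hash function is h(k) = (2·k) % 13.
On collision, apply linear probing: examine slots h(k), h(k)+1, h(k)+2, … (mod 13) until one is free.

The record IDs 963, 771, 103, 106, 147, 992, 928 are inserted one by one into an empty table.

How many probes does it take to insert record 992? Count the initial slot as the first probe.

3

963 hashes to 2; slot 2 is free => place at 2.
771 hashes to 8; slot 8 is free => place at 8.
103 hashes to 11; slot 11 is free => place at 11.
106 hashes to 4; slot 4 is free => place at 4.
147 hashes to 8; 8 taken => place at 9.
992 hashes to 8; 8,9 taken => place at 10.
928 hashes to 10; 10,11 taken => place at 12.
Table: [_, _, 963, _, 106, _, _, _, 771, 147, 992, 103, 928]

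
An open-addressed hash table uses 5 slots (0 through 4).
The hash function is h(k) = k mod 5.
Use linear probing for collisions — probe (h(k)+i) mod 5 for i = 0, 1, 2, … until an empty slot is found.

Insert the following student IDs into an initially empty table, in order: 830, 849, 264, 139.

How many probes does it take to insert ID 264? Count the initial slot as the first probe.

830: h=0 -> slot 0
849: h=4 -> slot 4
264: h=4, probe 4,0,1 -> slot 1
139: h=4, probe 4,0,1,2 -> slot 2
Table: [830, 264, 139, -, 849]

3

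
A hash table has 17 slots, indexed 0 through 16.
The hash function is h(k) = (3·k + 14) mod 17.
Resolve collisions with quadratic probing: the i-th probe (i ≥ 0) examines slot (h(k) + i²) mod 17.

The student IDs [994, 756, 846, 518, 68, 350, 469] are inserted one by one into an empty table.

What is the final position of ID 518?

Insert 994: h=4, slot 4 empty -> index 4.
Insert 756: h=4, slot 4 occupied -> index 5.
Insert 846: h=2, slot 2 empty -> index 2.
Insert 518: h=4, slots 4,5 occupied -> index 8.
Insert 68: h=14, slot 14 empty -> index 14.
Insert 350: h=10, slot 10 empty -> index 10.
Insert 469: h=10, slot 10 occupied -> index 11.
Table: [-, -, 846, -, 994, 756, -, -, 518, -, 350, 469, -, -, 68, -, -]

8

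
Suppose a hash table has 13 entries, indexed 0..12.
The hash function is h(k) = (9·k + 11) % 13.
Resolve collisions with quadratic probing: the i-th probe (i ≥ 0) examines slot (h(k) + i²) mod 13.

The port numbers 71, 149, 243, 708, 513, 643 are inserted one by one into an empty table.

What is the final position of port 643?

3

71 hashes to 0; slot 0 is free -> place at 0.
149 hashes to 0; 0 taken -> place at 1.
243 hashes to 1; 1 taken -> place at 2.
708 hashes to 0; 0,1 taken -> place at 4.
513 hashes to 0; 0,1,4 taken -> place at 9.
643 hashes to 0; 0,1,4,9 taken -> place at 3.
Table: [71, 149, 243, 643, 708, -, -, -, -, 513, -, -, -]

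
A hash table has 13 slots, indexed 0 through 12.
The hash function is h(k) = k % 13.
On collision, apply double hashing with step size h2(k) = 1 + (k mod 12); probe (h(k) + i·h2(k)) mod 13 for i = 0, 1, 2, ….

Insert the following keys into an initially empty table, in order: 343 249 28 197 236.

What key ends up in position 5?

343: h=5 → slot 5
249: h=2 → slot 2
28: h=2, h2=5, probe 2,7 → slot 7
197: h=2, h2=6, probe 2,8 → slot 8
236: h=2, h2=9, probe 2,11 → slot 11
Table: [∅, ∅, 249, ∅, ∅, 343, ∅, 28, 197, ∅, ∅, 236, ∅]

343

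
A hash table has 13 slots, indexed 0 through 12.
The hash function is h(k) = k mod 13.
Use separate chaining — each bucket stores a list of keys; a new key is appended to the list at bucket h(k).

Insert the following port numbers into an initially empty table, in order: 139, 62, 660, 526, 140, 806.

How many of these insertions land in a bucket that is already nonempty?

Insert 139: h=9, bucket 9 empty -> new chain.
Insert 62: h=10, bucket 10 empty -> new chain.
Insert 660: h=10, bucket 10 nonempty -> append to chain.
Insert 526: h=6, bucket 6 empty -> new chain.
Insert 140: h=10, bucket 10 nonempty -> append to chain.
Insert 806: h=0, bucket 0 empty -> new chain.
Final buckets:
0: 806
1: _
2: _
3: _
4: _
5: _
6: 526
7: _
8: _
9: 139
10: 62 -> 660 -> 140
11: _
12: _

2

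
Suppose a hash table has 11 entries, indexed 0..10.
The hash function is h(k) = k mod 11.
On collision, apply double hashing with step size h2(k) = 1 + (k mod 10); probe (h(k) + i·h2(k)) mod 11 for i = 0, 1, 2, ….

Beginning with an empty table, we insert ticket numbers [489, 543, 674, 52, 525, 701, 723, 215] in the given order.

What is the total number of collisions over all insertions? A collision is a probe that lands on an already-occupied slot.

4

489: h=5 -> slot 5
543: h=4 -> slot 4
674: h=3 -> slot 3
52: h=8 -> slot 8
525: h=8, h2=6, probe 8,3,9 -> slot 9
701: h=8, h2=2, probe 8,10 -> slot 10
723: h=8, h2=4, probe 8,1 -> slot 1
215: h=6 -> slot 6
Table: [_, 723, _, 674, 543, 489, 215, _, 52, 525, 701]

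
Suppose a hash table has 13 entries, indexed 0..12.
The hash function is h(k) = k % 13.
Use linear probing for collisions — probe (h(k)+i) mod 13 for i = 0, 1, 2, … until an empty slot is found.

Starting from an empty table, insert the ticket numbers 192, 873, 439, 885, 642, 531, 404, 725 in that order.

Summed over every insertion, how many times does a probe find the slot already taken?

7

192: h=10 → slot 10
873: h=2 → slot 2
439: h=10, probe 10,11 → slot 11
885: h=1 → slot 1
642: h=5 → slot 5
531: h=11, probe 11,12 → slot 12
404: h=1, probe 1,2,3 → slot 3
725: h=10, probe 10,11,12,0 → slot 0
Table: [725, 885, 873, 404, ∅, 642, ∅, ∅, ∅, ∅, 192, 439, 531]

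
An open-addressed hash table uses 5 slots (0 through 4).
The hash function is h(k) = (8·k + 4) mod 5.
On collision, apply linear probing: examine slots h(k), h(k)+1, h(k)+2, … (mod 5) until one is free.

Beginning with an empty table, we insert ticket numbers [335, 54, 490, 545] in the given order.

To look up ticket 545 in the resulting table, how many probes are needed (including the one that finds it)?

Insert 335: h=4, slot 4 empty → index 4.
Insert 54: h=1, slot 1 empty → index 1.
Insert 490: h=4, slot 4 occupied → index 0.
Insert 545: h=4, slots 4,0,1 occupied → index 2.
Table: [490, 54, 545, ∅, 335]
Lookup 545: h=4, probe 4,0,1,2 → found at 2.

4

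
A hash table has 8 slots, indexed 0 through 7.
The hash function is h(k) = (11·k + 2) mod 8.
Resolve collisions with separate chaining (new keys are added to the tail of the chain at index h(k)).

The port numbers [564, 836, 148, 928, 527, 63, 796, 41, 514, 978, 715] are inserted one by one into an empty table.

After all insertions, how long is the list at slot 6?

564 → bucket 6
836 → bucket 6 (collision)
148 → bucket 6 (collision)
928 → bucket 2
527 → bucket 7
63 → bucket 7 (collision)
796 → bucket 6 (collision)
41 → bucket 5
514 → bucket 0
978 → bucket 0 (collision)
715 → bucket 3
Final buckets:
0: 514 -> 978
1: ∅
2: 928
3: 715
4: ∅
5: 41
6: 564 -> 836 -> 148 -> 796
7: 527 -> 63

4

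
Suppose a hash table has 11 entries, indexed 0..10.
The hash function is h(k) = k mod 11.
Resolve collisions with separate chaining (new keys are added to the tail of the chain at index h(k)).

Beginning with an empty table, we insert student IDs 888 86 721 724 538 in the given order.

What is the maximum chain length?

2

Insert 888: h=8, bucket 8 empty → new chain.
Insert 86: h=9, bucket 9 empty → new chain.
Insert 721: h=6, bucket 6 empty → new chain.
Insert 724: h=9, bucket 9 nonempty → append to chain.
Insert 538: h=10, bucket 10 empty → new chain.
Final buckets:
0: .
1: .
2: .
3: .
4: .
5: .
6: 721
7: .
8: 888
9: 86 -> 724
10: 538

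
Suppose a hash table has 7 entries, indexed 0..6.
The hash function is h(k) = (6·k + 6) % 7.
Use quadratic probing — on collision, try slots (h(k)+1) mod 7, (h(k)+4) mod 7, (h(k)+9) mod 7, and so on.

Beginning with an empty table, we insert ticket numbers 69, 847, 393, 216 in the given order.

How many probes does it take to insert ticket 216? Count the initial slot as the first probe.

69: h=0 → slot 0
847: h=6 → slot 6
393: h=5 → slot 5
216: h=0, probe 0,1 → slot 1
Table: [69, 216, ., ., ., 393, 847]

2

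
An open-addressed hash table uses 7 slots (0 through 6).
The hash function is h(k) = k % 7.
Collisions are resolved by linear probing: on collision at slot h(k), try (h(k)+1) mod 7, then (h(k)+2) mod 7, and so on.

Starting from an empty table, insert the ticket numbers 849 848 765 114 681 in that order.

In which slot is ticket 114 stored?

4

Insert 849: h=2, slot 2 empty => index 2.
Insert 848: h=1, slot 1 empty => index 1.
Insert 765: h=2, slot 2 occupied => index 3.
Insert 114: h=2, slots 2,3 occupied => index 4.
Insert 681: h=2, slots 2,3,4 occupied => index 5.
Table: [∅, 848, 849, 765, 114, 681, ∅]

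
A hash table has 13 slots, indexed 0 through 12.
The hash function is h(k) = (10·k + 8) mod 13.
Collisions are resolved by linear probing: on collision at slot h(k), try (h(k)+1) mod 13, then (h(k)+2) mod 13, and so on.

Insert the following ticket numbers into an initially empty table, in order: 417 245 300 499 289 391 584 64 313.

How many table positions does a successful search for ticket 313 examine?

5

Insert 417: h=5, slot 5 empty => index 5.
Insert 245: h=1, slot 1 empty => index 1.
Insert 300: h=5, slot 5 occupied => index 6.
Insert 499: h=6, slot 6 occupied => index 7.
Insert 289: h=12, slot 12 empty => index 12.
Insert 391: h=5, slots 5,6,7 occupied => index 8.
Insert 584: h=11, slot 11 empty => index 11.
Insert 64: h=11, slots 11,12 occupied => index 0.
Insert 313: h=5, slots 5,6,7,8 occupied => index 9.
Table: [64, 245, _, _, _, 417, 300, 499, 391, 313, _, 584, 289]
Lookup 313: h=5, probe 5,6,7,8,9 → found at 9.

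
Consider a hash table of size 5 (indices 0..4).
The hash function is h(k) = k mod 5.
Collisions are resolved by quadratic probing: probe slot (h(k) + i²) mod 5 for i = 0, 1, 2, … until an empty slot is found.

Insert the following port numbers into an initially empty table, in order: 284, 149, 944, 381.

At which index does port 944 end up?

3

Insert 284: h=4, slot 4 empty → index 4.
Insert 149: h=4, slot 4 occupied → index 0.
Insert 944: h=4, slots 4,0 occupied → index 3.
Insert 381: h=1, slot 1 empty → index 1.
Table: [149, 381, ∅, 944, 284]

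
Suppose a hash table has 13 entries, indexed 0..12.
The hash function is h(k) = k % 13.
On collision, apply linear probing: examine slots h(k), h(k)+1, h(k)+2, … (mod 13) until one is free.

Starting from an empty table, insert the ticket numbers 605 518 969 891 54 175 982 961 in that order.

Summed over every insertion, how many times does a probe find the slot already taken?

6

605: h=7 → slot 7
518: h=11 → slot 11
969: h=7, probe 7,8 → slot 8
891: h=7, probe 7,8,9 → slot 9
54: h=2 → slot 2
175: h=6 → slot 6
982: h=7, probe 7,8,9,10 → slot 10
961: h=12 → slot 12
Table: [-, -, 54, -, -, -, 175, 605, 969, 891, 982, 518, 961]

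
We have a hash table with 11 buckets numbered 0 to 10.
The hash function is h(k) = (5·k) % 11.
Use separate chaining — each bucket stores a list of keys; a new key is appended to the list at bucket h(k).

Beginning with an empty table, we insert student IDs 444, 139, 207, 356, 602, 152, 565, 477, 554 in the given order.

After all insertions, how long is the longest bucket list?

Insert 444: h=9, bucket 9 empty → new chain.
Insert 139: h=2, bucket 2 empty → new chain.
Insert 207: h=1, bucket 1 empty → new chain.
Insert 356: h=9, bucket 9 nonempty → append to chain.
Insert 602: h=7, bucket 7 empty → new chain.
Insert 152: h=1, bucket 1 nonempty → append to chain.
Insert 565: h=9, bucket 9 nonempty → append to chain.
Insert 477: h=9, bucket 9 nonempty → append to chain.
Insert 554: h=9, bucket 9 nonempty → append to chain.
Final buckets:
0: -
1: 207 -> 152
2: 139
3: -
4: -
5: -
6: -
7: 602
8: -
9: 444 -> 356 -> 565 -> 477 -> 554
10: -

5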